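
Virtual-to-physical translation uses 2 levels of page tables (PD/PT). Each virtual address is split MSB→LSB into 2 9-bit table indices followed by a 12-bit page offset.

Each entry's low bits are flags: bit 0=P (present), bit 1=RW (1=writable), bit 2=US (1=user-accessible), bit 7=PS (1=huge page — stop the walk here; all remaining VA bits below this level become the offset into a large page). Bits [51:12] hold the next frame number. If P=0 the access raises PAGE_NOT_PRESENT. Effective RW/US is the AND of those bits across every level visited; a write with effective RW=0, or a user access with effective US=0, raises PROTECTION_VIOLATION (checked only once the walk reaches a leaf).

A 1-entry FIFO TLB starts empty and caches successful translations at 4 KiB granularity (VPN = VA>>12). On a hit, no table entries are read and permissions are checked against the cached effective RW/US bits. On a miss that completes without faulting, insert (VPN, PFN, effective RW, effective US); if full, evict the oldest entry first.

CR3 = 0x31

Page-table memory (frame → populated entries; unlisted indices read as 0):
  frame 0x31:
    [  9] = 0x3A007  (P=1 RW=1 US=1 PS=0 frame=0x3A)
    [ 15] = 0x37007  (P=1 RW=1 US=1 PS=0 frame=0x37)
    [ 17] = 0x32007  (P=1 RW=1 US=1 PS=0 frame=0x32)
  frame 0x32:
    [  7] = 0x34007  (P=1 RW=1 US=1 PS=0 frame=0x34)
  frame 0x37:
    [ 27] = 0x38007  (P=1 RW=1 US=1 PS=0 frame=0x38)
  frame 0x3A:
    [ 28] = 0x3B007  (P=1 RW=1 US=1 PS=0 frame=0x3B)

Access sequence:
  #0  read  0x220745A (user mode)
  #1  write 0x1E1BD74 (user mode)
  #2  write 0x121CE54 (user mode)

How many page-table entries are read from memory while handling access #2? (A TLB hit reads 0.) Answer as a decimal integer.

Trace:
#0 VA=0x220745A (r,user):
  [0] read 0x31 idx=17: raw=0x32007 flags P=1 W=1 U=1 S=0
  [1] read 0x32 idx=7: raw=0x34007 flags P=1 W=1 U=1 S=0
  ⇒ phys 0x3445A  [2 reads]
#1 VA=0x1E1BD74 (w,user):
  [0] read 0x31 idx=15: raw=0x37007 flags P=1 W=1 U=1 S=0
  [1] read 0x37 idx=27: raw=0x38007 flags P=1 W=1 U=1 S=0
  ⇒ phys 0x38D74  [2 reads]
#2 VA=0x121CE54 (w,user):
  [0] read 0x31 idx=9: raw=0x3A007 flags P=1 W=1 U=1 S=0
  [1] read 0x3A idx=28: raw=0x3B007 flags P=1 W=1 U=1 S=0
  ⇒ phys 0x3BE54  [2 reads]

Entries read for #2: 2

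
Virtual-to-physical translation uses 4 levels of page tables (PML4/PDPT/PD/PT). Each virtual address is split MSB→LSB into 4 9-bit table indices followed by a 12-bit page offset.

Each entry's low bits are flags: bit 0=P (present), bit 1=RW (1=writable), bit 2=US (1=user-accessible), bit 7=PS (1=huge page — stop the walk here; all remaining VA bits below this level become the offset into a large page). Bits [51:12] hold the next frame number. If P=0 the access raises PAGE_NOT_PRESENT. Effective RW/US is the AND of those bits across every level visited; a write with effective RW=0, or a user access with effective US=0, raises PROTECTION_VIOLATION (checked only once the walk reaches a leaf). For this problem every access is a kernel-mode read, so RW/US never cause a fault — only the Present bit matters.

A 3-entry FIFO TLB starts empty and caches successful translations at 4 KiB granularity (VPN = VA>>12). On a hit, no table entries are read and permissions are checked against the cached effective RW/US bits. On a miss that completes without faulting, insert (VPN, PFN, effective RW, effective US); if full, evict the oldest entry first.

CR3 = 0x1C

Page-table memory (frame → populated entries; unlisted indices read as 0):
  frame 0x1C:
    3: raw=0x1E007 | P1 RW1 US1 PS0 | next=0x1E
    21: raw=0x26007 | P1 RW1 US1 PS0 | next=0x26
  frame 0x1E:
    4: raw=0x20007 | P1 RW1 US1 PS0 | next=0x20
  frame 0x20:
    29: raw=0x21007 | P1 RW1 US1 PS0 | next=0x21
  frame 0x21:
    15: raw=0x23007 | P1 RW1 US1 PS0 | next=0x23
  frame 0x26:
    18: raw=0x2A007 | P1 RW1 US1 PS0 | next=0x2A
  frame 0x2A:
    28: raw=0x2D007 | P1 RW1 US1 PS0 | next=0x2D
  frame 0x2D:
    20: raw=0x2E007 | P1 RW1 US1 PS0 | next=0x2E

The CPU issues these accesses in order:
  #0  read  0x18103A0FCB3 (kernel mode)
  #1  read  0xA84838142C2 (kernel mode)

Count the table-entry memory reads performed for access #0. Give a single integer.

Walk each access:
#0 VA=0x18103A0FCB3 (r,kernel):
  lvl0: tbl 0x1C, slot 3 ⇒ 0x1E007 (P1/RW1/US1/PS0)
  lvl1: tbl 0x1E, slot 4 ⇒ 0x20007 (P1/RW1/US1/PS0)
  lvl2: tbl 0x20, slot 29 ⇒ 0x21007 (P1/RW1/US1/PS0)
  lvl3: tbl 0x21, slot 15 ⇒ 0x23007 (P1/RW1/US1/PS0)
  ✓ 0x23CB3  — 4 lookups
#1 VA=0xA84838142C2 (r,kernel):
  lvl0: tbl 0x1C, slot 21 ⇒ 0x26007 (P1/RW1/US1/PS0)
  lvl1: tbl 0x26, slot 18 ⇒ 0x2A007 (P1/RW1/US1/PS0)
  lvl2: tbl 0x2A, slot 28 ⇒ 0x2D007 (P1/RW1/US1/PS0)
  lvl3: tbl 0x2D, slot 20 ⇒ 0x2E007 (P1/RW1/US1/PS0)
  ✓ 0x2E2C2  — 4 lookups

Entries read for #0: 4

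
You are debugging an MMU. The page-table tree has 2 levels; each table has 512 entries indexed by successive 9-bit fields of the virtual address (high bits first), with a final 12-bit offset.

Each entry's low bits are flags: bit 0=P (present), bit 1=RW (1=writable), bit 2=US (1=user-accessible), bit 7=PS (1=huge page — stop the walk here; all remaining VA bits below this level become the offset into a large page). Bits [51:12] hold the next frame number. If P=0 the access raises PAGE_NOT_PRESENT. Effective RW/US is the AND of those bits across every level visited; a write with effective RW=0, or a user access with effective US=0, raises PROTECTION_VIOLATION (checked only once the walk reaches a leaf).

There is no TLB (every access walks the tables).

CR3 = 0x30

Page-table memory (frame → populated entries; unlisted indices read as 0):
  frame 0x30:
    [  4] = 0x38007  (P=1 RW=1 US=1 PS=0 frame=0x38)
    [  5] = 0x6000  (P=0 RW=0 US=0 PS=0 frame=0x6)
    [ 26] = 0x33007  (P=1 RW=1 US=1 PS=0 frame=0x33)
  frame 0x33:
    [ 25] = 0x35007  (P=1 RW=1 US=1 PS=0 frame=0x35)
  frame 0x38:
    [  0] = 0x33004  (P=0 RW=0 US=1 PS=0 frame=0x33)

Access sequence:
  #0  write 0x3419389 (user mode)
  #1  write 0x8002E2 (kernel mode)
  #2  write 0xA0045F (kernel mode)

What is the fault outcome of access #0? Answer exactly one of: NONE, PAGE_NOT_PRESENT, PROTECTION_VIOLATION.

Walk each access:
#0 VA=0x3419389 (w,user):
  lvl0: tbl 0x30, slot 26 ⇒ 0x33007 (P1/RW1/US1/PS0)
  lvl1: tbl 0x33, slot 25 ⇒ 0x35007 (P1/RW1/US1/PS0)
  ✓ 0x35389  — 2 lookups
#1 VA=0x8002E2 (w,kernel):
  lvl0: tbl 0x30, slot 4 ⇒ 0x38007 (P1/RW1/US1/PS0)
  lvl1: tbl 0x38, slot 0 ⇒ 0x33004 (P0/RW0/US1/PS0)
  ⇒ fault: PAGE_NOT_PRESENT  — 2 lookups
#2 VA=0xA0045F (w,kernel):
  lvl0: tbl 0x30, slot 5 ⇒ 0x6000 (P0/RW0/US0/PS0)
  ⇒ fault: PAGE_NOT_PRESENT  — 1 lookups

Access #0 fault: NONE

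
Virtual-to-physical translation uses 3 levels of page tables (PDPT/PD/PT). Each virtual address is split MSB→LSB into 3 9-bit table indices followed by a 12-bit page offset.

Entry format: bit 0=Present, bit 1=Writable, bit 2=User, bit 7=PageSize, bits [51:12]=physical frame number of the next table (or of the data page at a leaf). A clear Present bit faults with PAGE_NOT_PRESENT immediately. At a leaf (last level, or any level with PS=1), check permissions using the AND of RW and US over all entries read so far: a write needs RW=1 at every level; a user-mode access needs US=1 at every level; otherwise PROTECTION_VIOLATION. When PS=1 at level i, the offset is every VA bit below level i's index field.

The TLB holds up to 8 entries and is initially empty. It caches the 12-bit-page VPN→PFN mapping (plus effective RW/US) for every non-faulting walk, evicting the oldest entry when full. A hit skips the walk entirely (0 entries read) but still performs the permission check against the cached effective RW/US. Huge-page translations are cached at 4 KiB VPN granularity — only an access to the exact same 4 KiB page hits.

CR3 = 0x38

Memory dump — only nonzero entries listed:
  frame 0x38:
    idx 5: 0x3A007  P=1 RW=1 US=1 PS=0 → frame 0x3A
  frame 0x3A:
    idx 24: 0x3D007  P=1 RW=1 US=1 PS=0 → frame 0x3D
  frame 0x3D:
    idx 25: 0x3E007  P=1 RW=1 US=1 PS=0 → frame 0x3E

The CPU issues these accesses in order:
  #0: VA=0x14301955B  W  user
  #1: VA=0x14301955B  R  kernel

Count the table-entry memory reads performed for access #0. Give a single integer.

Per-access translation:
#0 VA=0x14301955B (w,user):
  [0] read 0x38 idx=5: raw=0x3A007 flags P=1 W=1 U=1 S=0
  [1] read 0x3A idx=24: raw=0x3D007 flags P=1 W=1 U=1 S=0
  [2] read 0x3D idx=25: raw=0x3E007 flags P=1 W=1 U=1 S=0
  ✓ 0x3E55B  — 3 lookups
#1 VA=0x14301955B (r,kernel):
  TLB hit vpn=0x143019 → PA=0x3E55B

Entries read for #0: 3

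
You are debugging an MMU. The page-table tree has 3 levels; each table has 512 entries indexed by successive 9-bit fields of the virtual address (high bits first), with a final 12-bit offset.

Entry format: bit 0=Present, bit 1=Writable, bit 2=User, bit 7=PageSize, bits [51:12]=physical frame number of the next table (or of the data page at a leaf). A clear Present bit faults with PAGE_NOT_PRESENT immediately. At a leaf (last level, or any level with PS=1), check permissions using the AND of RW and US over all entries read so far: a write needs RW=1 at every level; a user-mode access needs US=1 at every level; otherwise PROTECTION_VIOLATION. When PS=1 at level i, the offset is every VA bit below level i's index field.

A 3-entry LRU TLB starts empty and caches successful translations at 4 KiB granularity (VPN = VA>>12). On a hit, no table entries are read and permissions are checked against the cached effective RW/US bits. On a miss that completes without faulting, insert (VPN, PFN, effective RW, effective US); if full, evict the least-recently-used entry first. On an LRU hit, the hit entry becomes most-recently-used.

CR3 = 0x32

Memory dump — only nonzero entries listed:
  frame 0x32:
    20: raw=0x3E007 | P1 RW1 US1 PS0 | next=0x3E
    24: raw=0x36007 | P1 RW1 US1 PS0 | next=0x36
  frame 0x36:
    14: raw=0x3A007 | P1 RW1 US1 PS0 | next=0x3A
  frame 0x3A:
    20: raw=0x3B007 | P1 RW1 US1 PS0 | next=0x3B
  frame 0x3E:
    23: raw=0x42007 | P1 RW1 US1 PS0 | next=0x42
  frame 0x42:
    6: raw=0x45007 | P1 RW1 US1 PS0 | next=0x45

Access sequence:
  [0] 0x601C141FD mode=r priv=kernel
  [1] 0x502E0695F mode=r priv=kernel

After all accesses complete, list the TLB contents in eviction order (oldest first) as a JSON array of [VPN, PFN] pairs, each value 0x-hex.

Trace:
#0 VA=0x601C141FD (r,kernel):
  lvl0: tbl 0x32, slot 24 ⇒ 0x36007 (P1/RW1/US1/PS0)
  lvl1: tbl 0x36, slot 14 ⇒ 0x3A007 (P1/RW1/US1/PS0)
  lvl2: tbl 0x3A, slot 20 ⇒ 0x3B007 (P1/RW1/US1/PS0)
  → PA=0x3B1FD  (3 entries read)
#1 VA=0x502E0695F (r,kernel):
  lvl0: tbl 0x32, slot 20 ⇒ 0x3E007 (P1/RW1/US1/PS0)
  lvl1: tbl 0x3E, slot 23 ⇒ 0x42007 (P1/RW1/US1/PS0)
  lvl2: tbl 0x42, slot 6 ⇒ 0x45007 (P1/RW1/US1/PS0)
  → PA=0x4595F  (3 entries read)

TLB: [["0x601C14", "0x3B"], ["0x502E06", "0x45"]]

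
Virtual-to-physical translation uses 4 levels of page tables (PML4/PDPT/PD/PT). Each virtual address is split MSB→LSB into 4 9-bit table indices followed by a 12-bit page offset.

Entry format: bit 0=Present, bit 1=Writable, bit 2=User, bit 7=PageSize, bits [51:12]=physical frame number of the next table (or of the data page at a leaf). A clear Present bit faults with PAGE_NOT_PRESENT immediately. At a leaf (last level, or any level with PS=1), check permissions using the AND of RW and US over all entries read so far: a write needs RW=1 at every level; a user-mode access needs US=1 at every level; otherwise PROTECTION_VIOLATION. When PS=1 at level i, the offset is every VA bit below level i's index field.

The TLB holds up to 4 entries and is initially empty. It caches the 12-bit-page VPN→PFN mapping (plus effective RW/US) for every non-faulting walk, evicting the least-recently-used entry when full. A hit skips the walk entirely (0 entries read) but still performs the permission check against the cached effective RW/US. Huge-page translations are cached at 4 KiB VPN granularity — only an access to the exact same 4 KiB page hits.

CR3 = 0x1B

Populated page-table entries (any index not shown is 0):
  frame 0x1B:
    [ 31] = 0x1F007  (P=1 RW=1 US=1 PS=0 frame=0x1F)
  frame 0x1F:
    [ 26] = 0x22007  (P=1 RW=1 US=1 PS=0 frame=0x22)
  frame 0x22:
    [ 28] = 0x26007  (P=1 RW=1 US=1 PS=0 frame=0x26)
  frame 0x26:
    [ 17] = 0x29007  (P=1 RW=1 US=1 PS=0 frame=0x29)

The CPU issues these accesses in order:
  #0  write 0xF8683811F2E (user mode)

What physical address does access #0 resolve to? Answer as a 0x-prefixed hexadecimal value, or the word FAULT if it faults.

Walk each access:
#0 VA=0xF8683811F2E (w,user):
  L0 @0x1B[31] → 0x1F007  P=1,RW=1,US=1,PS=0
  L1 @0x1F[26] → 0x22007  P=1,RW=1,US=1,PS=0
  L2 @0x22[28] → 0x26007  P=1,RW=1,US=1,PS=0
  L3 @0x26[17] → 0x29007  P=1,RW=1,US=1,PS=0
  ⇒ phys 0x29F2E  [4 reads]

Access #0 PA: 0x29F2E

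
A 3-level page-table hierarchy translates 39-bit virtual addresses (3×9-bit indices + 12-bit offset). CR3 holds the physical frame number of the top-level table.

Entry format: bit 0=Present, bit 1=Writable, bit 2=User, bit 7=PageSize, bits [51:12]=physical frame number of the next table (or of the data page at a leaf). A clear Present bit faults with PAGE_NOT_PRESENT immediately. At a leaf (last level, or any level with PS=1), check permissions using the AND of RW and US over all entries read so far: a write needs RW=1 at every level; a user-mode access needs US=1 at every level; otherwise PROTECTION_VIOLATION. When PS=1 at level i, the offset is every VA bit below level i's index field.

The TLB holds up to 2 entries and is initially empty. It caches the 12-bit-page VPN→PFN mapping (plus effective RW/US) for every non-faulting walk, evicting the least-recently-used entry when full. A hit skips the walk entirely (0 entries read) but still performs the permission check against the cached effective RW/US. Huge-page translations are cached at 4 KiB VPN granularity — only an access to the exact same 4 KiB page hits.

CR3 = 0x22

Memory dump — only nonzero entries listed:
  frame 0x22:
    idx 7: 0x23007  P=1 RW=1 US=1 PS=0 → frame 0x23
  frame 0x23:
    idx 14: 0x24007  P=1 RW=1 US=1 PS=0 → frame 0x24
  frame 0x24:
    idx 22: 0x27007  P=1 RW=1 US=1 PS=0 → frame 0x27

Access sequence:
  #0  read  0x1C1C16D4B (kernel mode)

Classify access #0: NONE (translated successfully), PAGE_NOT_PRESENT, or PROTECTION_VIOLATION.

Per-access translation:
#0 VA=0x1C1C16D4B (r,kernel):
  L0: frame=0x22 idx=7 entry=0x23007 [P=1 RW=1 US=1 PS=0]
  L1: frame=0x23 idx=14 entry=0x24007 [P=1 RW=1 US=1 PS=0]
  L2: frame=0x24 idx=22 entry=0x27007 [P=1 RW=1 US=1 PS=0]
  → PA=0x27D4B  (3 entries read)

Access #0 fault: NONE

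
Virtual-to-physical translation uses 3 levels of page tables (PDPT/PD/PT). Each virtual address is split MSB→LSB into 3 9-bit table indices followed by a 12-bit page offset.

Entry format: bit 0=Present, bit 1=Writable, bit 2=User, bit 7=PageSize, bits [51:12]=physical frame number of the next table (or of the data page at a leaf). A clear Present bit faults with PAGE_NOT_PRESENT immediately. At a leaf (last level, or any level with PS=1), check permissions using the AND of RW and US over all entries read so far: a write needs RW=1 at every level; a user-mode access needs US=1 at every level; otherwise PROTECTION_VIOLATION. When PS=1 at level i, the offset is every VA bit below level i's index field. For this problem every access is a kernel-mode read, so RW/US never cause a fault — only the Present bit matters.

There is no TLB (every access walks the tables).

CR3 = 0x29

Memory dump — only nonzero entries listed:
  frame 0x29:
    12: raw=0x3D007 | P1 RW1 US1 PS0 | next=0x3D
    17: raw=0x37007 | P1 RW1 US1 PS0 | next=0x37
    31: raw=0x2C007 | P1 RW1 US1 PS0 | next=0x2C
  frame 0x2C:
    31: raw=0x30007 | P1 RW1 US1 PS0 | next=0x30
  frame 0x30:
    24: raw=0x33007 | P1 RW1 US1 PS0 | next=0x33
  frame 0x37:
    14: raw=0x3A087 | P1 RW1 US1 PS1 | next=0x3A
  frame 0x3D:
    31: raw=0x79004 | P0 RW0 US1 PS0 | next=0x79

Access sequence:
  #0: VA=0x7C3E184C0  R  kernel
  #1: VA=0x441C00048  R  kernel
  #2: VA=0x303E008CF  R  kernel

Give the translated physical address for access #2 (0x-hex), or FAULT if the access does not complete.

Trace:
#0 VA=0x7C3E184C0 (r,kernel):
  L0: frame=0x29 idx=31 entry=0x2C007 [P=1 RW=1 US=1 PS=0]
  L1: frame=0x2C idx=31 entry=0x30007 [P=1 RW=1 US=1 PS=0]
  L2: frame=0x30 idx=24 entry=0x33007 [P=1 RW=1 US=1 PS=0]
  ✓ 0x334C0  — 3 lookups
#1 VA=0x441C00048 (r,kernel):
  L0: frame=0x29 idx=17 entry=0x37007 [P=1 RW=1 US=1 PS=0]
  L1: frame=0x37 idx=14 entry=0x3A087 [P=1 RW=1 US=1 PS=1]
  ✓ 0x3A048 (huge @L1)  — 2 lookups
#2 VA=0x303E008CF (r,kernel):
  L0: frame=0x29 idx=12 entry=0x3D007 [P=1 RW=1 US=1 PS=0]
  L1: frame=0x3D idx=31 entry=0x79004 [P=0 RW=0 US=1 PS=0]
  ✗ PAGE_NOT_PRESENT  [2 reads]

Access #2 PA: FAULT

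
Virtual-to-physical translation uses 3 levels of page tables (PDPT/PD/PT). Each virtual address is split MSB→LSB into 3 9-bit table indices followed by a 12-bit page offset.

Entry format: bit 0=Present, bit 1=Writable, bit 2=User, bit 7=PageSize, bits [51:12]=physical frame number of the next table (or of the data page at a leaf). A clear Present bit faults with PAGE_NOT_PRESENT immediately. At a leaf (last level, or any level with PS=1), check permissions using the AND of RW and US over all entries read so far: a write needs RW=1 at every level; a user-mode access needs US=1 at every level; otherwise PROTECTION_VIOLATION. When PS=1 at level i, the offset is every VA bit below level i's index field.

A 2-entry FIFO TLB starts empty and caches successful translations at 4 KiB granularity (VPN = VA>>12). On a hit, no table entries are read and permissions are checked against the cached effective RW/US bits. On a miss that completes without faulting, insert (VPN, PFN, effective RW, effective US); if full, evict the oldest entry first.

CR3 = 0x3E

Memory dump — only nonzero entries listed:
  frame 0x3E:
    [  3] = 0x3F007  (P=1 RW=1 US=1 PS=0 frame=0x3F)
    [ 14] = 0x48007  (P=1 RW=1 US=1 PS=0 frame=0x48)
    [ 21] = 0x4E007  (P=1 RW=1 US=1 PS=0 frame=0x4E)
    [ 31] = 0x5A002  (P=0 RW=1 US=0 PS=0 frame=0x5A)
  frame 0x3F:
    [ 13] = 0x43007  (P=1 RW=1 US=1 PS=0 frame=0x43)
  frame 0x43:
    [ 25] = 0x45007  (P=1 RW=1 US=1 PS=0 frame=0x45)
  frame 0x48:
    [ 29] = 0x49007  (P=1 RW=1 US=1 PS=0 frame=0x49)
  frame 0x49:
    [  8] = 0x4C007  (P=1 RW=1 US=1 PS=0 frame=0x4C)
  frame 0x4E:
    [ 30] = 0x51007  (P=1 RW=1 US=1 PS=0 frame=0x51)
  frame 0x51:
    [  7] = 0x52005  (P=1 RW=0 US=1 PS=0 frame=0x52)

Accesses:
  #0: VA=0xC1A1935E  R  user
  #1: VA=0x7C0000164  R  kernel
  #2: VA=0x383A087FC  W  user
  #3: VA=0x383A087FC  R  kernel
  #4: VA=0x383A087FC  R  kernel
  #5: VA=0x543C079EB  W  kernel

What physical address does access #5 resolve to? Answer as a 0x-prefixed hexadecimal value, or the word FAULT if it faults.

Walk each access:
#0 VA=0xC1A1935E (r,user):
  lvl0: tbl 0x3E, slot 3 ⇒ 0x3F007 (P1/RW1/US1/PS0)
  lvl1: tbl 0x3F, slot 13 ⇒ 0x43007 (P1/RW1/US1/PS0)
  lvl2: tbl 0x43, slot 25 ⇒ 0x45007 (P1/RW1/US1/PS0)
  ✓ 0x4535E  — 3 lookups
#1 VA=0x7C0000164 (r,kernel):
  lvl0: tbl 0x3E, slot 31 ⇒ 0x5A002 (P0/RW1/US0/PS0)
  ⇒ fault: PAGE_NOT_PRESENT  — 1 lookups
#2 VA=0x383A087FC (w,user):
  lvl0: tbl 0x3E, slot 14 ⇒ 0x48007 (P1/RW1/US1/PS0)
  lvl1: tbl 0x48, slot 29 ⇒ 0x49007 (P1/RW1/US1/PS0)
  lvl2: tbl 0x49, slot 8 ⇒ 0x4C007 (P1/RW1/US1/PS0)
  ✓ 0x4C7FC  — 3 lookups
#3 VA=0x383A087FC (r,kernel):
  TLB hit vpn=0x383A08 → PA=0x4C7FC
#4 VA=0x383A087FC (r,kernel):
  TLB hit vpn=0x383A08 → PA=0x4C7FC
#5 VA=0x543C079EB (w,kernel):
  lvl0: tbl 0x3E, slot 21 ⇒ 0x4E007 (P1/RW1/US1/PS0)
  lvl1: tbl 0x4E, slot 30 ⇒ 0x51007 (P1/RW1/US1/PS0)
  lvl2: tbl 0x51, slot 7 ⇒ 0x52005 (P1/RW0/US1/PS0)
  ⇒ fault: PROTECTION_VIOLATION  — 3 lookups

Access #5 PA: FAULT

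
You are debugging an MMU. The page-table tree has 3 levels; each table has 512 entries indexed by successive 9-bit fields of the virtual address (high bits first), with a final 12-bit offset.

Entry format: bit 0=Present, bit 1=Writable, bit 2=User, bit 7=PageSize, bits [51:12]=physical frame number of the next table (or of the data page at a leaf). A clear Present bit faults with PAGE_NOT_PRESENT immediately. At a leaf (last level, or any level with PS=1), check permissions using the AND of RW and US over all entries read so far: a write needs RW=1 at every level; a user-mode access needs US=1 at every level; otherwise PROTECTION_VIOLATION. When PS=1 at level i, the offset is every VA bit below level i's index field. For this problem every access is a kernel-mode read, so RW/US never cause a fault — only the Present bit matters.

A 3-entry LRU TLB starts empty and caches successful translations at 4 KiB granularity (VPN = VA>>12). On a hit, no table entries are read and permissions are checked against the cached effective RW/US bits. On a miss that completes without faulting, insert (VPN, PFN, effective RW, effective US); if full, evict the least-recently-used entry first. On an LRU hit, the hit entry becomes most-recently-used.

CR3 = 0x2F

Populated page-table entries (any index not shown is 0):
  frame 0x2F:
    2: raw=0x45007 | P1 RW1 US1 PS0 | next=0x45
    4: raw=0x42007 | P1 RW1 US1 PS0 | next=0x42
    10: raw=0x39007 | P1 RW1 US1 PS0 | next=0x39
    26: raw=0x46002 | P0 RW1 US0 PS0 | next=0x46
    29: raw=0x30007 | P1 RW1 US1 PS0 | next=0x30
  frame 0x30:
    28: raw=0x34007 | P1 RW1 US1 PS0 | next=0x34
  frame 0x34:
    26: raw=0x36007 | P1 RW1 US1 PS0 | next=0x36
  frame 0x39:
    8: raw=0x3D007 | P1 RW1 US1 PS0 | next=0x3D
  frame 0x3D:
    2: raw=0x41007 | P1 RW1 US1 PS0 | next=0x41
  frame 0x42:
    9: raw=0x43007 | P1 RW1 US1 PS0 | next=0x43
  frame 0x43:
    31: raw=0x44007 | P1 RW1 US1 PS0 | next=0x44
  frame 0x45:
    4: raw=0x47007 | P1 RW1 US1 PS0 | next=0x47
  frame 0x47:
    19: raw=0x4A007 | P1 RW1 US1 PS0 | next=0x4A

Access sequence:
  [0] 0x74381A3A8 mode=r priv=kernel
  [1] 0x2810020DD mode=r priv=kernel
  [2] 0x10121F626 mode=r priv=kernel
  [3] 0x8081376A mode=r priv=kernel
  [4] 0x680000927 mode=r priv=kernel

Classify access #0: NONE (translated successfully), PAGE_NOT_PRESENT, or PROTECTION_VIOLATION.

Walk each access:
#0 VA=0x74381A3A8 (r,kernel):
  L0: frame=0x2F idx=29 entry=0x30007 [P=1 RW=1 US=1 PS=0]
  L1: frame=0x30 idx=28 entry=0x34007 [P=1 RW=1 US=1 PS=0]
  L2: frame=0x34 idx=26 entry=0x36007 [P=1 RW=1 US=1 PS=0]
  ✓ 0x363A8  — 3 lookups
#1 VA=0x2810020DD (r,kernel):
  L0: frame=0x2F idx=10 entry=0x39007 [P=1 RW=1 US=1 PS=0]
  L1: frame=0x39 idx=8 entry=0x3D007 [P=1 RW=1 US=1 PS=0]
  L2: frame=0x3D idx=2 entry=0x41007 [P=1 RW=1 US=1 PS=0]
  ✓ 0x410DD  — 3 lookups
#2 VA=0x10121F626 (r,kernel):
  L0: frame=0x2F idx=4 entry=0x42007 [P=1 RW=1 US=1 PS=0]
  L1: frame=0x42 idx=9 entry=0x43007 [P=1 RW=1 US=1 PS=0]
  L2: frame=0x43 idx=31 entry=0x44007 [P=1 RW=1 US=1 PS=0]
  ✓ 0x44626  — 3 lookups
#3 VA=0x8081376A (r,kernel):
  L0: frame=0x2F idx=2 entry=0x45007 [P=1 RW=1 US=1 PS=0]
  L1: frame=0x45 idx=4 entry=0x47007 [P=1 RW=1 US=1 PS=0]
  L2: frame=0x47 idx=19 entry=0x4A007 [P=1 RW=1 US=1 PS=0]
  ✓ 0x4A76A  — 3 lookups
#4 VA=0x680000927 (r,kernel):
  L0: frame=0x2F idx=26 entry=0x46002 [P=0 RW=1 US=0 PS=0]
  ✗ PAGE_NOT_PRESENT  [1 reads]

Access #0 fault: NONE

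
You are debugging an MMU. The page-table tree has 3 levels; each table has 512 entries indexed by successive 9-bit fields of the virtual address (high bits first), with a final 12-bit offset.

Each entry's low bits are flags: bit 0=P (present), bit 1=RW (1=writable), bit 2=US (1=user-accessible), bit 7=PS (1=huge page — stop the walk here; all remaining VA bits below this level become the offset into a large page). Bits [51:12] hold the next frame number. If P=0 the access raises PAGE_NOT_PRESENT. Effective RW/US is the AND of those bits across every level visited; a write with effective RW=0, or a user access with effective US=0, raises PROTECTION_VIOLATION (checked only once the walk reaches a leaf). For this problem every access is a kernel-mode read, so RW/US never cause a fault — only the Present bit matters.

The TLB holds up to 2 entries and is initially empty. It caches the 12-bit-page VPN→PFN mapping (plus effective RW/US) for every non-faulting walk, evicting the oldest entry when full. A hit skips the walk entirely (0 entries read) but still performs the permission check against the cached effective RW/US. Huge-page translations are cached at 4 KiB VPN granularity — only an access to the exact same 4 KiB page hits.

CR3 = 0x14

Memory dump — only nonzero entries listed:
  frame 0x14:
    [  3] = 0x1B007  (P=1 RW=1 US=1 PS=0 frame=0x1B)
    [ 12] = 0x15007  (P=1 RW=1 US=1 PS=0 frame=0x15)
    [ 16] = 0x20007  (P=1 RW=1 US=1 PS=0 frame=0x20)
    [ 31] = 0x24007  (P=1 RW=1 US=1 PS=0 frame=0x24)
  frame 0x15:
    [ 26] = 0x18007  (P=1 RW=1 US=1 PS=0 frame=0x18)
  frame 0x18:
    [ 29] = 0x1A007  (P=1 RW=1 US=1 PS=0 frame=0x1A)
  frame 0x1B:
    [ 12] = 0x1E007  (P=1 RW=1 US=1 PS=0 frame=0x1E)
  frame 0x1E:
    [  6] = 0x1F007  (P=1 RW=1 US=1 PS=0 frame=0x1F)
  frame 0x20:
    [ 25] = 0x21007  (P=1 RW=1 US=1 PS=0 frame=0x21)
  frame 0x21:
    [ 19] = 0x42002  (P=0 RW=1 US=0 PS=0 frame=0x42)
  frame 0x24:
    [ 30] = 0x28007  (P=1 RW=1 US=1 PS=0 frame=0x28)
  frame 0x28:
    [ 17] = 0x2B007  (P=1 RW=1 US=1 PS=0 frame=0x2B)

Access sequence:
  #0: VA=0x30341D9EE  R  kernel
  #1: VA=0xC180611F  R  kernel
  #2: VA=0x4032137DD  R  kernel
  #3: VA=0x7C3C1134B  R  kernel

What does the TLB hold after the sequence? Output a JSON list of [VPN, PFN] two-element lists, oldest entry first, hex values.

Per-access translation:
#0 VA=0x30341D9EE (r,kernel):
  L0 @0x14[12] → 0x15007  P=1,RW=1,US=1,PS=0
  L1 @0x15[26] → 0x18007  P=1,RW=1,US=1,PS=0
  L2 @0x18[29] → 0x1A007  P=1,RW=1,US=1,PS=0
  → PA=0x1A9EE  (3 entries read)
#1 VA=0xC180611F (r,kernel):
  L0 @0x14[3] → 0x1B007  P=1,RW=1,US=1,PS=0
  L1 @0x1B[12] → 0x1E007  P=1,RW=1,US=1,PS=0
  L2 @0x1E[6] → 0x1F007  P=1,RW=1,US=1,PS=0
  → PA=0x1F11F  (3 entries read)
#2 VA=0x4032137DD (r,kernel):
  L0 @0x14[16] → 0x20007  P=1,RW=1,US=1,PS=0
  L1 @0x20[25] → 0x21007  P=1,RW=1,US=1,PS=0
  L2 @0x21[19] → 0x42002  P=0,RW=1,US=0,PS=0
  → PAGE_NOT_PRESENT  (3 entries read)
#3 VA=0x7C3C1134B (r,kernel):
  L0 @0x14[31] → 0x24007  P=1,RW=1,US=1,PS=0
  L1 @0x24[30] → 0x28007  P=1,RW=1,US=1,PS=0
  L2 @0x28[17] → 0x2B007  P=1,RW=1,US=1,PS=0
  → PA=0x2B34B  (3 entries read)

TLB: [["0xC1806", "0x1F"], ["0x7C3C11", "0x2B"]]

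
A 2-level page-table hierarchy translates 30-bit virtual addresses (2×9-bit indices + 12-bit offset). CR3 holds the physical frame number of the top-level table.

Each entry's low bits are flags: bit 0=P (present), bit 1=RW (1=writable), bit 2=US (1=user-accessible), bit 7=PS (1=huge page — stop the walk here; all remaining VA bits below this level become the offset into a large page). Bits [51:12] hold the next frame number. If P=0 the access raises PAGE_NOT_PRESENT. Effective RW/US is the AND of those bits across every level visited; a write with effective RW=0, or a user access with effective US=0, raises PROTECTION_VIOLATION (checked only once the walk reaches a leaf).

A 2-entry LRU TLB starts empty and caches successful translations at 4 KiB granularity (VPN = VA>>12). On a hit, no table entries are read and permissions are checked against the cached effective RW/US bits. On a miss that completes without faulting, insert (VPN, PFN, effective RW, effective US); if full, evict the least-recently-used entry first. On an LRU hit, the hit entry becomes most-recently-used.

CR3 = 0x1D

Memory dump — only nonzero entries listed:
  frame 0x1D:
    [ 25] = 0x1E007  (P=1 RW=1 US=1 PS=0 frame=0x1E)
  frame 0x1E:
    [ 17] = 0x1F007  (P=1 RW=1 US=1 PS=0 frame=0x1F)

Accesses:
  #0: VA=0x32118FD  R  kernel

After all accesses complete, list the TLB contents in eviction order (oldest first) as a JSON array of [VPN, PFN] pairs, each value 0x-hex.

Trace:
#0 VA=0x32118FD (r,kernel):
  lvl0: tbl 0x1D, slot 25 ⇒ 0x1E007 (P1/RW1/US1/PS0)
  lvl1: tbl 0x1E, slot 17 ⇒ 0x1F007 (P1/RW1/US1/PS0)
  → PA=0x1F8FD  (2 entries read)

TLB: [["0x3211", "0x1F"]]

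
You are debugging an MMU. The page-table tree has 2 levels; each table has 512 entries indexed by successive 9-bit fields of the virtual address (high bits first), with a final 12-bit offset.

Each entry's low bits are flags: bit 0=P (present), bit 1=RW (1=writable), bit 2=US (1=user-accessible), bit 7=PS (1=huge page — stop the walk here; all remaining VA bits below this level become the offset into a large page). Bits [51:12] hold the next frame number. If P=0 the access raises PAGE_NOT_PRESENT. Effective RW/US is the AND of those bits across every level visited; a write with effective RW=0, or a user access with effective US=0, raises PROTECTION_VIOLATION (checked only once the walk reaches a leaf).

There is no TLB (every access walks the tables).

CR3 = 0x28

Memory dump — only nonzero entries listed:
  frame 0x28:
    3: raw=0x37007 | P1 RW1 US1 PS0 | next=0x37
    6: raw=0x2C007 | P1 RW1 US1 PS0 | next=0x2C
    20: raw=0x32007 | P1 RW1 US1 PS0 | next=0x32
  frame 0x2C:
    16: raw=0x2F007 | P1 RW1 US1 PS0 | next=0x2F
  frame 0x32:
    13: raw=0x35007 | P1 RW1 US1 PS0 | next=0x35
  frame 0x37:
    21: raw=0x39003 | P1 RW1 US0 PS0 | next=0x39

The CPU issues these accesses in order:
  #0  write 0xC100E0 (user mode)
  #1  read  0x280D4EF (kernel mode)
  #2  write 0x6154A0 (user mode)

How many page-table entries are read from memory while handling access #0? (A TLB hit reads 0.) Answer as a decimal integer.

Per-access translation:
#0 VA=0xC100E0 (w,user):
  L0 @0x28[6] → 0x2C007  P=1,RW=1,US=1,PS=0
  L1 @0x2C[16] → 0x2F007  P=1,RW=1,US=1,PS=0
  ⇒ phys 0x2F0E0  [2 reads]
#1 VA=0x280D4EF (r,kernel):
  L0 @0x28[20] → 0x32007  P=1,RW=1,US=1,PS=0
  L1 @0x32[13] → 0x35007  P=1,RW=1,US=1,PS=0
  ⇒ phys 0x354EF  [2 reads]
#2 VA=0x6154A0 (w,user):
  L0 @0x28[3] → 0x37007  P=1,RW=1,US=1,PS=0
  L1 @0x37[21] → 0x39003  P=1,RW=1,US=0,PS=0
  ⇒ fault: PROTECTION_VIOLATION  — 2 lookups

Entries read for #0: 2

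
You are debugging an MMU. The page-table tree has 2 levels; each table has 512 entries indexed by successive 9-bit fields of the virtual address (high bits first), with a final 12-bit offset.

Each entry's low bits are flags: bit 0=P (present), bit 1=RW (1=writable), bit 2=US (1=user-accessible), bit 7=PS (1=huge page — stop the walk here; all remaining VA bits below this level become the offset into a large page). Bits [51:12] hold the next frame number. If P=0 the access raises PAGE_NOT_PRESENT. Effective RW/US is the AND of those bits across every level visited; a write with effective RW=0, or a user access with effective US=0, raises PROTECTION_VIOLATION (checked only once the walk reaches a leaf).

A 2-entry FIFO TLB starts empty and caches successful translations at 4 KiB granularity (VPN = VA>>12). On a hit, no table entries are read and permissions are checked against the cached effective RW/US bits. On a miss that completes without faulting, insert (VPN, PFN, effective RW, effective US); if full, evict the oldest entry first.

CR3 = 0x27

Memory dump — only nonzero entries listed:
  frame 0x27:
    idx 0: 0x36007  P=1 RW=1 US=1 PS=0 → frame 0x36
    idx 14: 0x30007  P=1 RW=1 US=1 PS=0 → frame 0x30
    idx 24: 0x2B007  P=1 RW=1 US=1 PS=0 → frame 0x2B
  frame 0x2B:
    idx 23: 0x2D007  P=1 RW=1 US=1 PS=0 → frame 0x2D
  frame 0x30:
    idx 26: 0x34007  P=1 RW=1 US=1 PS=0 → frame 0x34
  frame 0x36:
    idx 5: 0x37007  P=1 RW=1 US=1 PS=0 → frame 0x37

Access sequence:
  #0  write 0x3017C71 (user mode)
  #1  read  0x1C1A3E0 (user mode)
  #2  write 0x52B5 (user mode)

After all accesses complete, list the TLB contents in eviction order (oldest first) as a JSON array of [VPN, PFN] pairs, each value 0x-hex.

Per-access translation:
#0 VA=0x3017C71 (w,user):
  [0] read 0x27 idx=24: raw=0x2B007 flags P=1 W=1 U=1 S=0
  [1] read 0x2B idx=23: raw=0x2D007 flags P=1 W=1 U=1 S=0
  ⇒ phys 0x2DC71  [2 reads]
#1 VA=0x1C1A3E0 (r,user):
  [0] read 0x27 idx=14: raw=0x30007 flags P=1 W=1 U=1 S=0
  [1] read 0x30 idx=26: raw=0x34007 flags P=1 W=1 U=1 S=0
  ⇒ phys 0x343E0  [2 reads]
#2 VA=0x52B5 (w,user):
  [0] read 0x27 idx=0: raw=0x36007 flags P=1 W=1 U=1 S=0
  [1] read 0x36 idx=5: raw=0x37007 flags P=1 W=1 U=1 S=0
  ⇒ phys 0x372B5  [2 reads]

TLB: [["0x1C1A", "0x34"], ["0x5", "0x37"]]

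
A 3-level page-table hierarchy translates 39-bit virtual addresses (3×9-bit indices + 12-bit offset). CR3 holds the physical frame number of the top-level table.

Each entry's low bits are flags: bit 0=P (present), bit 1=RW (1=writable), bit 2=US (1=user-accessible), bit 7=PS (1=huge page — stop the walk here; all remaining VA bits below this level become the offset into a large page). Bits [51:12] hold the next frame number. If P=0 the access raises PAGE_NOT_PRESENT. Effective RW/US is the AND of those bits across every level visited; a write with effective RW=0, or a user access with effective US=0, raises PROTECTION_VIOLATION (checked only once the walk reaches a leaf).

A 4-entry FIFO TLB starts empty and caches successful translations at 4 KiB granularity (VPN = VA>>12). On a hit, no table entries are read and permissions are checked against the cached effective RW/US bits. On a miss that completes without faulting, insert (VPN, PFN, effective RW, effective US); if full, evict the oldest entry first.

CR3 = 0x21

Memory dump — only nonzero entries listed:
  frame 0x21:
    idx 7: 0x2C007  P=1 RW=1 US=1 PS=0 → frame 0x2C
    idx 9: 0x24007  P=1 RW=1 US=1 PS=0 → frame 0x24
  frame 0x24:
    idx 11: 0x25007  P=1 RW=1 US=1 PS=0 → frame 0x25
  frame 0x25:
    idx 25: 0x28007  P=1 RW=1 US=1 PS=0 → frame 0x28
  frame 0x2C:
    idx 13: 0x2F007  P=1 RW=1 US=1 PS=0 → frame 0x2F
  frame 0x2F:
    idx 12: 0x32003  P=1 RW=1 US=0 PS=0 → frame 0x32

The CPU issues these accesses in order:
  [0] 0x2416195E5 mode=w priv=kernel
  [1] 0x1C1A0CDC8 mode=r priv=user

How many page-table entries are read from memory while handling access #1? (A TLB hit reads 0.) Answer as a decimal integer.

Walk each access:
#0 VA=0x2416195E5 (w,kernel):
  lvl0: tbl 0x21, slot 9 ⇒ 0x24007 (P1/RW1/US1/PS0)
  lvl1: tbl 0x24, slot 11 ⇒ 0x25007 (P1/RW1/US1/PS0)
  lvl2: tbl 0x25, slot 25 ⇒ 0x28007 (P1/RW1/US1/PS0)
  → PA=0x285E5  (3 entries read)
#1 VA=0x1C1A0CDC8 (r,user):
  lvl0: tbl 0x21, slot 7 ⇒ 0x2C007 (P1/RW1/US1/PS0)
  lvl1: tbl 0x2C, slot 13 ⇒ 0x2F007 (P1/RW1/US1/PS0)
  lvl2: tbl 0x2F, slot 12 ⇒ 0x32003 (P1/RW1/US0/PS0)
  ⇒ fault: PROTECTION_VIOLATION  — 3 lookups

Entries read for #1: 3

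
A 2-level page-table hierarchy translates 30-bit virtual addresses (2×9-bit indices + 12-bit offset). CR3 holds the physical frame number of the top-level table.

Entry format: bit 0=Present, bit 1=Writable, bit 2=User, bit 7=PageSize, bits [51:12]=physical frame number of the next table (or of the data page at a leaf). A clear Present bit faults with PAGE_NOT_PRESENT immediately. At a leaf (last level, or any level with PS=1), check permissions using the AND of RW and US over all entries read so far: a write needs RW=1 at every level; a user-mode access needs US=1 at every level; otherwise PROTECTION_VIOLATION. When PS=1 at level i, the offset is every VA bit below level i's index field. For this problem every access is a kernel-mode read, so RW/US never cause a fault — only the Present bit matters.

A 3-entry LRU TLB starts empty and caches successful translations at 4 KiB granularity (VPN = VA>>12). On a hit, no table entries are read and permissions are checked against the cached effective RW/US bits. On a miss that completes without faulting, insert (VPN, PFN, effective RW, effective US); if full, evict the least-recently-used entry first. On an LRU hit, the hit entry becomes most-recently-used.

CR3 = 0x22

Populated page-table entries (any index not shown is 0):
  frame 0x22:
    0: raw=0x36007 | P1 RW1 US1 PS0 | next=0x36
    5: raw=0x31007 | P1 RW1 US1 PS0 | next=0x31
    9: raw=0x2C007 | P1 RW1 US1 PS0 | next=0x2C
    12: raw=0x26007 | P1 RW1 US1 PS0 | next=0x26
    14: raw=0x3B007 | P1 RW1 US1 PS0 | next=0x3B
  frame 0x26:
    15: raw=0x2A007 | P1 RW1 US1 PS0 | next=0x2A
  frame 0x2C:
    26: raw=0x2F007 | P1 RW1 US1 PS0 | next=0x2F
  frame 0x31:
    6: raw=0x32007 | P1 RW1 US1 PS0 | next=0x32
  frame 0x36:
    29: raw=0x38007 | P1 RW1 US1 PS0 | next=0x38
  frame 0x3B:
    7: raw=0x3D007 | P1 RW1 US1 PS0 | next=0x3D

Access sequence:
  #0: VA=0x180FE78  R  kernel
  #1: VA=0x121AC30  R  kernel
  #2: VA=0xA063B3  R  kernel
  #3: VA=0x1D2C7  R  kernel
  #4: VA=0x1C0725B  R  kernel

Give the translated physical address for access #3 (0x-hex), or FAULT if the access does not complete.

Walk each access:
#0 VA=0x180FE78 (r,kernel):
  lvl0: tbl 0x22, slot 12 ⇒ 0x26007 (P1/RW1/US1/PS0)
  lvl1: tbl 0x26, slot 15 ⇒ 0x2A007 (P1/RW1/US1/PS0)
  ✓ 0x2AE78  — 2 lookups
#1 VA=0x121AC30 (r,kernel):
  lvl0: tbl 0x22, slot 9 ⇒ 0x2C007 (P1/RW1/US1/PS0)
  lvl1: tbl 0x2C, slot 26 ⇒ 0x2F007 (P1/RW1/US1/PS0)
  ✓ 0x2FC30  — 2 lookups
#2 VA=0xA063B3 (r,kernel):
  lvl0: tbl 0x22, slot 5 ⇒ 0x31007 (P1/RW1/US1/PS0)
  lvl1: tbl 0x31, slot 6 ⇒ 0x32007 (P1/RW1/US1/PS0)
  ✓ 0x323B3  — 2 lookups
#3 VA=0x1D2C7 (r,kernel):
  lvl0: tbl 0x22, slot 0 ⇒ 0x36007 (P1/RW1/US1/PS0)
  lvl1: tbl 0x36, slot 29 ⇒ 0x38007 (P1/RW1/US1/PS0)
  ✓ 0x382C7  — 2 lookups
#4 VA=0x1C0725B (r,kernel):
  lvl0: tbl 0x22, slot 14 ⇒ 0x3B007 (P1/RW1/US1/PS0)
  lvl1: tbl 0x3B, slot 7 ⇒ 0x3D007 (P1/RW1/US1/PS0)
  ✓ 0x3D25B  — 2 lookups

Access #3 PA: 0x382C7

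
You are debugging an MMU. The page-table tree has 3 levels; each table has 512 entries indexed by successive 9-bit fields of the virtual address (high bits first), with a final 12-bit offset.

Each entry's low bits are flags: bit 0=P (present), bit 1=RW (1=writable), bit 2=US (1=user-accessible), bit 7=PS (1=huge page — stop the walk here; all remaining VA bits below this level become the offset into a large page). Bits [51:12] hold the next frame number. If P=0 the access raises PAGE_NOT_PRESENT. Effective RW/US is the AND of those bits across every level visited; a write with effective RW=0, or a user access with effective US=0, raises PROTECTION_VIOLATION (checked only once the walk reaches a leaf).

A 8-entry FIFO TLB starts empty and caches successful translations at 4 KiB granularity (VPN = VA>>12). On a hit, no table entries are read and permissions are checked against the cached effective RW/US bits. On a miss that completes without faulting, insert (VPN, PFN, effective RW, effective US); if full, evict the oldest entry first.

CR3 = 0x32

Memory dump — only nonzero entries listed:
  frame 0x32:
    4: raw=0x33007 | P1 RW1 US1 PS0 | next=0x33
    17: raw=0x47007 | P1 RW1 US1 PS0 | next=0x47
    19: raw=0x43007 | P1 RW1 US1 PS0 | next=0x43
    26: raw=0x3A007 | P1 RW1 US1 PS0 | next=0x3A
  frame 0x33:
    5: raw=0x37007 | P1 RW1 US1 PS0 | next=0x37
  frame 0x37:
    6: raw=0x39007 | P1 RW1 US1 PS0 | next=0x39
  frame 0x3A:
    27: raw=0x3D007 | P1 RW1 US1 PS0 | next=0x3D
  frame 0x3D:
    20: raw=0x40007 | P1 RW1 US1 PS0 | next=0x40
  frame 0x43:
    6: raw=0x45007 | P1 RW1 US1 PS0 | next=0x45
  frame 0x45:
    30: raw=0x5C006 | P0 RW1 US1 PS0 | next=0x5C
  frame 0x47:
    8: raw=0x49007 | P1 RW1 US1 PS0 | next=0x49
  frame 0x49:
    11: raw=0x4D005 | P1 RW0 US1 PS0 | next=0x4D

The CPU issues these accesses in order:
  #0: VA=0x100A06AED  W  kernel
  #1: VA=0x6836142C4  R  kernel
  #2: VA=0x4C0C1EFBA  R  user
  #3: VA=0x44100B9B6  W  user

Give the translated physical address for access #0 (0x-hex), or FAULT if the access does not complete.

Walk each access:
#0 VA=0x100A06AED (w,kernel):
  [0] read 0x32 idx=4: raw=0x33007 flags P=1 W=1 U=1 S=0
  [1] read 0x33 idx=5: raw=0x37007 flags P=1 W=1 U=1 S=0
  [2] read 0x37 idx=6: raw=0x39007 flags P=1 W=1 U=1 S=0
  → PA=0x39AED  (3 entries read)
#1 VA=0x6836142C4 (r,kernel):
  [0] read 0x32 idx=26: raw=0x3A007 flags P=1 W=1 U=1 S=0
  [1] read 0x3A idx=27: raw=0x3D007 flags P=1 W=1 U=1 S=0
  [2] read 0x3D idx=20: raw=0x40007 flags P=1 W=1 U=1 S=0
  → PA=0x402C4  (3 entries read)
#2 VA=0x4C0C1EFBA (r,user):
  [0] read 0x32 idx=19: raw=0x43007 flags P=1 W=1 U=1 S=0
  [1] read 0x43 idx=6: raw=0x45007 flags P=1 W=1 U=1 S=0
  [2] read 0x45 idx=30: raw=0x5C006 flags P=0 W=1 U=1 S=0
  ✗ PAGE_NOT_PRESENT  [3 reads]
#3 VA=0x44100B9B6 (w,user):
  [0] read 0x32 idx=17: raw=0x47007 flags P=1 W=1 U=1 S=0
  [1] read 0x47 idx=8: raw=0x49007 flags P=1 W=1 U=1 S=0
  [2] read 0x49 idx=11: raw=0x4D005 flags P=1 W=0 U=1 S=0
  ✗ PROTECTION_VIOLATION  [3 reads]

Access #0 PA: 0x39AED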